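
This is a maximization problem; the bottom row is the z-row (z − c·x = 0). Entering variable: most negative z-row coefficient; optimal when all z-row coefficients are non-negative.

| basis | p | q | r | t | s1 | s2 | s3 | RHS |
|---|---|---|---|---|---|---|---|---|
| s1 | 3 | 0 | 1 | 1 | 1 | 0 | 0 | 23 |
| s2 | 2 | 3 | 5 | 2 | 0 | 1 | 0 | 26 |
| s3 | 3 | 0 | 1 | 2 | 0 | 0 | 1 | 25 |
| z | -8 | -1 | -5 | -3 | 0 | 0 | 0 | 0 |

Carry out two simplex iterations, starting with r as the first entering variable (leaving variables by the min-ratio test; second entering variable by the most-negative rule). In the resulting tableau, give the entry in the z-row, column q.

Ratio test on column r — row 1: 23/1 = 23; row 2: 26/5 = 26/5; row 3: 25/1 = 25. Minimum is 26/5 at row 2 (s2 leaves); pivot element 5.
Divide row 2 by 5; eliminate column r from the other rows.
Second iteration: most negative z-row entry is -6 in column p, so p enters.
Ratio test on column p — row 1: (89/5)/(13/5) = 89/13; row 2: (26/5)/(2/5) = 13; row 3: (99/5)/(13/5) = 99/13. Minimum is 89/13 at row 1 (s1 leaves); pivot element 13/5.
Divide row 1 by 13/5; eliminate column p from the other rows.
After both pivots, the entry at the z-row, column q is 8/13.

8/13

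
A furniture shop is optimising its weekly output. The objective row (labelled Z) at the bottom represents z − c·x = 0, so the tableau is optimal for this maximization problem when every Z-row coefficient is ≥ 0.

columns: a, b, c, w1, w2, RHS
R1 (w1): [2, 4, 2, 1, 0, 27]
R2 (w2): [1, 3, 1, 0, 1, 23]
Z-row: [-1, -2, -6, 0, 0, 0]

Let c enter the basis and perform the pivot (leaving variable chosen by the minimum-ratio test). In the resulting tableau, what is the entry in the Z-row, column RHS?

81

Ratio test on column c — row 1: 27/2 = 27/2; row 2: 23/1 = 23. Minimum is 27/2 at row 1 (w1 leaves); pivot element 2.
Divide row 1 by 2; eliminate column c from the other rows.
Z-row update in column RHS: 0 − (-6)·(27/2) = 81.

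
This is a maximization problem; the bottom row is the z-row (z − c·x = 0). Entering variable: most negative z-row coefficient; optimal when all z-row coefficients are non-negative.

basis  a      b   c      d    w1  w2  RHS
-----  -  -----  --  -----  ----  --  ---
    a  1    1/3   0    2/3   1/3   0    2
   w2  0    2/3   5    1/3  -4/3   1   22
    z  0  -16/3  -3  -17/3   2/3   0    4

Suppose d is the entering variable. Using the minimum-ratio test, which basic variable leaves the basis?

Column d entries and ratios — a: 2/(2/3) = 3; w2: 22/(1/3) = 66.
Smallest ratio is 3 in the row of a, so a leaves.

a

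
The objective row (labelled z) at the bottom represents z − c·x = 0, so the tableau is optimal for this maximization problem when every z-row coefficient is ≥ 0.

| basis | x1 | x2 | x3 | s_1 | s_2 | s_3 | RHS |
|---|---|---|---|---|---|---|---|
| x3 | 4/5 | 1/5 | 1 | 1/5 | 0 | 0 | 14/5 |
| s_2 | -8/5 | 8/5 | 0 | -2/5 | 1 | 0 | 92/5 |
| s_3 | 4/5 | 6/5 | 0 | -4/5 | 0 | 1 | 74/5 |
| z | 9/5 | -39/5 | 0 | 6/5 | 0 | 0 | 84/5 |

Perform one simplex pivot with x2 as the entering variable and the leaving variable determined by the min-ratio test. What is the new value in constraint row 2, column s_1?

-1/4

Ratio test on column x2 — row 1: (14/5)/(1/5) = 14; row 2: (92/5)/(8/5) = 23/2; row 3: (74/5)/(6/5) = 37/3. Minimum is 23/2 at row 2 (s_2 leaves); pivot element 8/5.
Divide row 2 by 8/5; eliminate column x2 from the other rows.
In the new row 2, the s_1 entry is the old entry divided by the pivot: (-2/5)/(8/5) = -1/4.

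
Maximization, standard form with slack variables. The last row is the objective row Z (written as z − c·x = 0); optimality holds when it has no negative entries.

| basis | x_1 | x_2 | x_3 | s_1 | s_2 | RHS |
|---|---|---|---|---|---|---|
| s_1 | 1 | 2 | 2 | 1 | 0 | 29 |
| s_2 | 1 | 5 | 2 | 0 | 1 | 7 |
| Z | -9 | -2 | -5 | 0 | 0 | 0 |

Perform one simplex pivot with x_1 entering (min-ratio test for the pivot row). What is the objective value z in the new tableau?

Ratio test on column x_1 — row 1: 29/1 = 29; row 2: 7/1 = 7. Minimum is 7 at row 2 (s_2 leaves); pivot element 1.
Pivot on row 2; the Z-row RHS becomes 0 − (-9)·7 = 63.

63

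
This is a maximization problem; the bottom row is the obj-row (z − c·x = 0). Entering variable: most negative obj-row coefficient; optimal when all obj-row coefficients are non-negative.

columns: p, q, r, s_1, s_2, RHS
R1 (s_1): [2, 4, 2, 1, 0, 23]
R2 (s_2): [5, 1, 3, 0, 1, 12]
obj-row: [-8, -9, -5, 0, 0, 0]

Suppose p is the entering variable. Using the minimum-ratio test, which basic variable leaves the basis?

s_2

Column p entries and ratios — s_1: 23/2 = 23/2; s_2: 12/5 = 12/5.
Smallest ratio is 12/5 in the row of s_2, so s_2 leaves.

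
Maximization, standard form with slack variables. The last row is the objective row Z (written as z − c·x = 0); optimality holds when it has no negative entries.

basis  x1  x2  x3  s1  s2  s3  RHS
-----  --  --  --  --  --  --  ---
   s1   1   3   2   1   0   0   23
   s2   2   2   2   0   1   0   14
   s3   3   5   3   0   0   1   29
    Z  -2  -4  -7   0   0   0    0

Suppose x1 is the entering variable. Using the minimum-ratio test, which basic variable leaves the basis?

s2

Column x1 entries and ratios — s1: 23/1 = 23; s2: 14/2 = 7; s3: 29/3 = 29/3.
Smallest ratio is 7 in the row of s2, so s2 leaves.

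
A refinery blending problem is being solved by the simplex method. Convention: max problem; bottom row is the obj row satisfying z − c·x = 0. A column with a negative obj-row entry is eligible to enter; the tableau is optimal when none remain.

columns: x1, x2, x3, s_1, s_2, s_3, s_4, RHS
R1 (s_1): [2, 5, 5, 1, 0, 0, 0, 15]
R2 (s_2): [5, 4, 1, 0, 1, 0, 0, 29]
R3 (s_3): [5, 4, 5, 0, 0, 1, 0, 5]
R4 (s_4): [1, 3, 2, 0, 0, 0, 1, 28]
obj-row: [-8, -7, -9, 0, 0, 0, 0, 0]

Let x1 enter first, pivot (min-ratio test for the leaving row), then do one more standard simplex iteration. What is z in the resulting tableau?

9

Ratio test on column x1 — row 1: 15/2 = 15/2; row 2: 29/5 = 29/5; row 3: 5/5 = 1; row 4: 28/1 = 28. Minimum is 1 at row 3 (s_3 leaves); pivot element 5.
Pivot on row 3; the obj-row RHS becomes 0 − (-8)·1 = 8.
Next entering variable (most negative obj-row entry -1): x3.
Ratio test on column x3 — row 1: 13/3 = 13/3; row 2: entry -4 ≤ 0; row 3: 1/1 = 1; row 4: 27/1 = 27. Minimum is 1 at row 3 (x1 leaves); pivot element 1.
After the second pivot the obj-row RHS is 8 − (-1)·1 = 9.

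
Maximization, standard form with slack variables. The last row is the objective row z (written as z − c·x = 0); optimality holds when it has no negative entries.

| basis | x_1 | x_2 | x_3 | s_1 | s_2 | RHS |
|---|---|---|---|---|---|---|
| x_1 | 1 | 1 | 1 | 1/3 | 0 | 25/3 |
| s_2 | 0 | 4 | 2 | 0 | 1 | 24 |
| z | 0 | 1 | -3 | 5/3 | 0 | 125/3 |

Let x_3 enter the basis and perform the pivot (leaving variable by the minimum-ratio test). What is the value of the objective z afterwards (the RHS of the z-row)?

200/3

Ratio test on column x_3 — row 1: (25/3)/1 = 25/3; row 2: 24/2 = 12. Minimum is 25/3 at row 1 (x_1 leaves); pivot element 1.
Pivot on row 1; the z-row RHS becomes 125/3 − (-3)·(25/3) = 200/3.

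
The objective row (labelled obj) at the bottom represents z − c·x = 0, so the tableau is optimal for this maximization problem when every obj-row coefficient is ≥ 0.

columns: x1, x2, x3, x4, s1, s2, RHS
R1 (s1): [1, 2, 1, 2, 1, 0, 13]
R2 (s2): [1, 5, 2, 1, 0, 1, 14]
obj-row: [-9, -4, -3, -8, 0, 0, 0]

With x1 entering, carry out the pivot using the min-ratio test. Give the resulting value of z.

Ratio test on column x1 — row 1: 13/1 = 13; row 2: 14/1 = 14. Minimum is 13 at row 1 (s1 leaves); pivot element 1.
Pivot on row 1; the obj-row RHS becomes 0 − (-9)·13 = 117.

117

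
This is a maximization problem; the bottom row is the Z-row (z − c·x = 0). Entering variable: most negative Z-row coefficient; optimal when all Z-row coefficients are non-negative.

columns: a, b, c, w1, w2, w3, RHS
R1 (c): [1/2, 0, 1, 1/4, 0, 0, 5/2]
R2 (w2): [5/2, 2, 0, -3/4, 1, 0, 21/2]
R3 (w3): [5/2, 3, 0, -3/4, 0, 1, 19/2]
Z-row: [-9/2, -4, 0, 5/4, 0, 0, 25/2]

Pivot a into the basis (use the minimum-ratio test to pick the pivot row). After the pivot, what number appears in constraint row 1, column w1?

Ratio test on column a — row 1: (5/2)/(1/2) = 5; row 2: (21/2)/(5/2) = 21/5; row 3: (19/2)/(5/2) = 19/5. Minimum is 19/5 at row 3 (w3 leaves); pivot element 5/2.
Divide row 3 by 5/2; eliminate column a from the other rows.
Row 1 update in column w1: 1/4 − (1/2)·(-3/10) = 2/5.

2/5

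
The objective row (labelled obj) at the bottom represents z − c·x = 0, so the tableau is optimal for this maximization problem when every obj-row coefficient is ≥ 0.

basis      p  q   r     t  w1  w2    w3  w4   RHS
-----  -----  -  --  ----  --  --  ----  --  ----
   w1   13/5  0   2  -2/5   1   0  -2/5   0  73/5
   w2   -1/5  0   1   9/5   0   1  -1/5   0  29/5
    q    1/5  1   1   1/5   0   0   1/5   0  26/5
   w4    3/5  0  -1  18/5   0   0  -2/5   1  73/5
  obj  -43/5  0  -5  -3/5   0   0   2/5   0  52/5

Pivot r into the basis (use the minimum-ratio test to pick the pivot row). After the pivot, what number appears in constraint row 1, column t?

-4/5

Ratio test on column r — row 1: (73/5)/2 = 73/10; row 2: (29/5)/1 = 29/5; row 3: (26/5)/1 = 26/5; row 4: entry -1 ≤ 0. Minimum is 26/5 at row 3 (q leaves); pivot element 1.
Divide row 3 by 1; eliminate column r from the other rows.
Row 1 update in column t: -2/5 − 2·(1/5) = -4/5.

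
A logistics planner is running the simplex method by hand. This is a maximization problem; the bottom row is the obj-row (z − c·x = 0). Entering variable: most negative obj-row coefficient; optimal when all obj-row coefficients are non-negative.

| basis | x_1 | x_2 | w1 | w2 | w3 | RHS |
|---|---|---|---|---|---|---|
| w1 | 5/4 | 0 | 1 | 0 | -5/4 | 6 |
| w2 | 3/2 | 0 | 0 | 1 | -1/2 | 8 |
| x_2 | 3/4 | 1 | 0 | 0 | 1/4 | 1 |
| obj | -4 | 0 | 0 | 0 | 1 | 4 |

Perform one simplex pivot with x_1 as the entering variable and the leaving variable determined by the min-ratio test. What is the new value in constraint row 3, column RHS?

Ratio test on column x_1 — row 1: 6/(5/4) = 24/5; row 2: 8/(3/2) = 16/3; row 3: 1/(3/4) = 4/3. Minimum is 4/3 at row 3 (x_2 leaves); pivot element 3/4.
Divide row 3 by 3/4; eliminate column x_1 from the other rows.
In the new row 3, the RHS entry is the old entry divided by the pivot: 1/(3/4) = 4/3.

4/3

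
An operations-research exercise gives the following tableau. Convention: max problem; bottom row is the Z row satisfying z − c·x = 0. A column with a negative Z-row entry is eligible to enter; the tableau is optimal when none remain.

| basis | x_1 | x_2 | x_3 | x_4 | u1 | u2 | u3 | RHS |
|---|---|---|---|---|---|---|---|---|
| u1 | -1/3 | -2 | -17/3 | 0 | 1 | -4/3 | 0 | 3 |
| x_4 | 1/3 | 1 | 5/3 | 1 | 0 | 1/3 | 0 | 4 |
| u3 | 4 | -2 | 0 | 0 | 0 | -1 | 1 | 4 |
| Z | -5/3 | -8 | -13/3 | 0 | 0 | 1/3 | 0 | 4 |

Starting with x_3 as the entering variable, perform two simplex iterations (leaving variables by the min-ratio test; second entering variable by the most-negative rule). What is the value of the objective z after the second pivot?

Ratio test on column x_3 — row 1: entry -17/3 ≤ 0; row 2: 4/(5/3) = 12/5; row 3: entry 0 ≤ 0. Minimum is 12/5 at row 2 (x_4 leaves); pivot element 5/3.
Pivot on row 2; the Z-row RHS becomes 4 − (-13/3)·(12/5) = 72/5.
Next entering variable (most negative Z-row entry -27/5): x_2.
Ratio test on column x_2 — row 1: (83/5)/(7/5) = 83/7; row 2: (12/5)/(3/5) = 4; row 3: entry -2 ≤ 0. Minimum is 4 at row 2 (x_3 leaves); pivot element 3/5.
After the second pivot the Z-row RHS is 72/5 − (-27/5)·4 = 36.

36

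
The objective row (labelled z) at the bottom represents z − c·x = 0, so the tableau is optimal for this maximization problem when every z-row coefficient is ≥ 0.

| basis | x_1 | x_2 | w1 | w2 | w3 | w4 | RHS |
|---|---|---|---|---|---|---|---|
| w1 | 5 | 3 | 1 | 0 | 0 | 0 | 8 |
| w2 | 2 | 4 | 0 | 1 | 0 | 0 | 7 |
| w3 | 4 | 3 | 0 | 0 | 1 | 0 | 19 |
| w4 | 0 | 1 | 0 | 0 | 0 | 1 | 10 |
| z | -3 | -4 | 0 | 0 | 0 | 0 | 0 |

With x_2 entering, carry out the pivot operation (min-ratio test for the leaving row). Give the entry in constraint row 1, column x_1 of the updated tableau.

7/2

Ratio test on column x_2 — row 1: 8/3 = 8/3; row 2: 7/4 = 7/4; row 3: 19/3 = 19/3; row 4: 10/1 = 10. Minimum is 7/4 at row 2 (w2 leaves); pivot element 4.
Divide row 2 by 4; eliminate column x_2 from the other rows.
Row 1 update in column x_1: 5 − 3·(1/2) = 7/2.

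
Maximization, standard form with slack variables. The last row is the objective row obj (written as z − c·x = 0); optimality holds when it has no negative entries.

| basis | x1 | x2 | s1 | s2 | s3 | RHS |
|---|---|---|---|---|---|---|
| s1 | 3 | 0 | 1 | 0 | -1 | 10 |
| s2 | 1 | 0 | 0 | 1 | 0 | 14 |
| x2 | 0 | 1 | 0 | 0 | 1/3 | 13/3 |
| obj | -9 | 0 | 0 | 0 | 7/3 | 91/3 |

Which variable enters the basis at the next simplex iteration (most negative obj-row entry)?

Negative obj-row entries: x1: -9.
The most negative is -9 in column x1, so x1 enters.

x1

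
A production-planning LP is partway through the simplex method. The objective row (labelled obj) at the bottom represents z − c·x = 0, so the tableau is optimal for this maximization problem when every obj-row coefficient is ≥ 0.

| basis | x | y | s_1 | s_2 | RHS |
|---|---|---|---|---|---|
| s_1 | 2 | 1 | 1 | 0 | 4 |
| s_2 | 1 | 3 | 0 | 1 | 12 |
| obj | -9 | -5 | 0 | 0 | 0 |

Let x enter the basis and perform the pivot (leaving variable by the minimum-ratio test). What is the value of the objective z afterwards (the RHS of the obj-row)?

Ratio test on column x — row 1: 4/2 = 2; row 2: 12/1 = 12. Minimum is 2 at row 1 (s_1 leaves); pivot element 2.
Pivot on row 1; the obj-row RHS becomes 0 − (-9)·2 = 18.

18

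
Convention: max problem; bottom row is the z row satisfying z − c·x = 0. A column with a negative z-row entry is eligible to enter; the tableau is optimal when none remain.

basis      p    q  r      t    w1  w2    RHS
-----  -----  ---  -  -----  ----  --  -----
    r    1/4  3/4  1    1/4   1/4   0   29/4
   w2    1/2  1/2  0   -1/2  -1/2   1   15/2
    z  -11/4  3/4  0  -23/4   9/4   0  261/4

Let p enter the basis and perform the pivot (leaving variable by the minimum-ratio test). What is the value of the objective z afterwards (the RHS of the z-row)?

Ratio test on column p — row 1: (29/4)/(1/4) = 29; row 2: (15/2)/(1/2) = 15. Minimum is 15 at row 2 (w2 leaves); pivot element 1/2.
Pivot on row 2; the z-row RHS becomes 261/4 − (-11/4)·15 = 213/2.

213/2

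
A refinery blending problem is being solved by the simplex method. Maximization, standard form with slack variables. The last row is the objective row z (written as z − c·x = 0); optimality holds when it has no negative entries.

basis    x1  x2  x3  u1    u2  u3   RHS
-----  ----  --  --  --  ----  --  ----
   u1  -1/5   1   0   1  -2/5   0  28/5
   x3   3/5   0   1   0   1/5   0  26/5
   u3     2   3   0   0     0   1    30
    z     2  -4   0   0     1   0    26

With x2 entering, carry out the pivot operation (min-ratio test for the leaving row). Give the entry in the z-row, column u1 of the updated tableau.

Ratio test on column x2 — row 1: (28/5)/1 = 28/5; row 2: entry 0 ≤ 0; row 3: 30/3 = 10. Minimum is 28/5 at row 1 (u1 leaves); pivot element 1.
Divide row 1 by 1; eliminate column x2 from the other rows.
z-row update in column u1: 0 − (-4)·1 = 4.

4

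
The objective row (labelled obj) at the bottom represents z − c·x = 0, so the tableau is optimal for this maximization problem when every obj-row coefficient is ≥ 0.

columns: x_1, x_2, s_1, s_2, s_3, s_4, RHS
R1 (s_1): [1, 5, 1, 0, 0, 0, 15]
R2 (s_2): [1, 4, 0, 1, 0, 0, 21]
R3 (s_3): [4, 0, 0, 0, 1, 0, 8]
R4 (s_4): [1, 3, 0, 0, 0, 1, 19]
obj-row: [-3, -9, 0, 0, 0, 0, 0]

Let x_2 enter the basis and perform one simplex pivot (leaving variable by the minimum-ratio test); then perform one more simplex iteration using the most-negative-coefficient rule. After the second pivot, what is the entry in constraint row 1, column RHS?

Ratio test on column x_2 — row 1: 15/5 = 3; row 2: 21/4 = 21/4; row 3: entry 0 ≤ 0; row 4: 19/3 = 19/3. Minimum is 3 at row 1 (s_1 leaves); pivot element 5.
Divide row 1 by 5; eliminate column x_2 from the other rows.
Second iteration: most negative obj-row entry is -6/5 in column x_1, so x_1 enters.
Ratio test on column x_1 — row 1: 3/(1/5) = 15; row 2: 9/(1/5) = 45; row 3: 8/4 = 2; row 4: 10/(2/5) = 25. Minimum is 2 at row 3 (s_3 leaves); pivot element 4.
Divide row 3 by 4; eliminate column x_1 from the other rows.
After both pivots, the entry at constraint row 1, column RHS is 13/5.

13/5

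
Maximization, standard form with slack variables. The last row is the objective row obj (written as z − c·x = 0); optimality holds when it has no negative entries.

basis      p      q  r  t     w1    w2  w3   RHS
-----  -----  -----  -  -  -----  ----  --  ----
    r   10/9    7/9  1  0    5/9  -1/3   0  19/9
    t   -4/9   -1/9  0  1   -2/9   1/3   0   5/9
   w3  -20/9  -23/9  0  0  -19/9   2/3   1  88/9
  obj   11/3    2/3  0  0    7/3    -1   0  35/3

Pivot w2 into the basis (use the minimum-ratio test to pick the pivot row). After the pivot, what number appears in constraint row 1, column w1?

1/3

Ratio test on column w2 — row 1: entry -1/3 ≤ 0; row 2: (5/9)/(1/3) = 5/3; row 3: (88/9)/(2/3) = 44/3. Minimum is 5/3 at row 2 (t leaves); pivot element 1/3.
Divide row 2 by 1/3; eliminate column w2 from the other rows.
Row 1 update in column w1: 5/9 − (-1/3)·(-2/3) = 1/3.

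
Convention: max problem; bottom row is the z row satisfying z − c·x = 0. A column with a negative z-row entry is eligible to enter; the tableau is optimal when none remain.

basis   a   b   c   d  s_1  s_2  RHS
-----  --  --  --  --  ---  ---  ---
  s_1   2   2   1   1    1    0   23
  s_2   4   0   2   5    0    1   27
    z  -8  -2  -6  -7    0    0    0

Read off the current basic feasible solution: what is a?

a is not in the basis, so in the current basic feasible solution a = 0.

0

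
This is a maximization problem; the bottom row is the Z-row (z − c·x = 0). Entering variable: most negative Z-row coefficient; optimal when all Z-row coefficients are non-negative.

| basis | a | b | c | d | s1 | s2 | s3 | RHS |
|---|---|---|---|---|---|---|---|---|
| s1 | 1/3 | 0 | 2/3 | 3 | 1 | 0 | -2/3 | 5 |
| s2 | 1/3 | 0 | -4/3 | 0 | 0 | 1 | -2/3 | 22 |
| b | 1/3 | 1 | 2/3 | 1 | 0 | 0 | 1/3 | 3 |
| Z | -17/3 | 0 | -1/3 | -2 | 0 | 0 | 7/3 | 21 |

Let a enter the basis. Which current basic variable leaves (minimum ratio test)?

b

Column a entries and ratios — s1: 5/(1/3) = 15; s2: 22/(1/3) = 66; b: 3/(1/3) = 9.
Smallest ratio is 9 in the row of b, so b leaves.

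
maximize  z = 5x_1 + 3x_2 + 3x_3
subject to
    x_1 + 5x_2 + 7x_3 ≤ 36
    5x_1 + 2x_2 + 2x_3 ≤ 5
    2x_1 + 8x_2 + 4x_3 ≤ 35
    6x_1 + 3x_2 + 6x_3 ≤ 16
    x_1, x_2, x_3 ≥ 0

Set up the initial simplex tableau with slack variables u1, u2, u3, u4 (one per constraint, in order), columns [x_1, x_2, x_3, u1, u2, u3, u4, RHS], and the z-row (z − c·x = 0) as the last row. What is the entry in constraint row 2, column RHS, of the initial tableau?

5

The RHS of constraint 2 is b_2 = 5.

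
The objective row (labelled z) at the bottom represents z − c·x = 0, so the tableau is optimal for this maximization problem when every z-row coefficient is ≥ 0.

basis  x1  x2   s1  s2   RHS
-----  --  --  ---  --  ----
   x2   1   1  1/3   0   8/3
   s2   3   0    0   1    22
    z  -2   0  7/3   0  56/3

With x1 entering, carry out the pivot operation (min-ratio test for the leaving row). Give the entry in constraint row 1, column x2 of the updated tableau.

1

Ratio test on column x1 — row 1: (8/3)/1 = 8/3; row 2: 22/3 = 22/3. Minimum is 8/3 at row 1 (x2 leaves); pivot element 1.
Divide row 1 by 1; eliminate column x1 from the other rows.
In the new row 1, the x2 entry is the old entry divided by the pivot: 1/1 = 1.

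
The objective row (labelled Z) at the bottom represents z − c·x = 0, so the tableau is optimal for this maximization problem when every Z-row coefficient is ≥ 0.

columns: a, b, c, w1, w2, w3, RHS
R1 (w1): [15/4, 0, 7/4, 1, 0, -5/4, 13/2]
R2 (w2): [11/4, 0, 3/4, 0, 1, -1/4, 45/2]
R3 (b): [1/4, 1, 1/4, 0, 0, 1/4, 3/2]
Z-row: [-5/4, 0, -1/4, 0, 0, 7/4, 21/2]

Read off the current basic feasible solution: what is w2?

45/2

w2 is basic (row 2); its value is the RHS of that row, 45/2.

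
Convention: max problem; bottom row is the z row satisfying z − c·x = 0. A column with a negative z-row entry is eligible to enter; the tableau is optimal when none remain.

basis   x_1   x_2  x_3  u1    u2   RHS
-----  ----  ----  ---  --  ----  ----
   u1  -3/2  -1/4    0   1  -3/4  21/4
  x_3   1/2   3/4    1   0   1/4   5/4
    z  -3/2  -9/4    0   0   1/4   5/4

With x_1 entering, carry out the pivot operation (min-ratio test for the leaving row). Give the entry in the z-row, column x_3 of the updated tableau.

3

Ratio test on column x_1 — row 1: entry -3/2 ≤ 0; row 2: (5/4)/(1/2) = 5/2. Minimum is 5/2 at row 2 (x_3 leaves); pivot element 1/2.
Divide row 2 by 1/2; eliminate column x_1 from the other rows.
z-row update in column x_3: 0 − (-3/2)·2 = 3.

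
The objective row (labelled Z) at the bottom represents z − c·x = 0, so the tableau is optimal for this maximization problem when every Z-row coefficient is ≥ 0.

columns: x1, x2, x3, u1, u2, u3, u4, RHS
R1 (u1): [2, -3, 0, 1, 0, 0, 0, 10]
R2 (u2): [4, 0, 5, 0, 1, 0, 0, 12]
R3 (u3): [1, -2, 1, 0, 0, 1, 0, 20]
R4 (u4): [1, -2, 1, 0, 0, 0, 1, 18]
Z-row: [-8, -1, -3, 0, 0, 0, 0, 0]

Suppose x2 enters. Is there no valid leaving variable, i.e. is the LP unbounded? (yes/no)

yes

Every constraint-row entry in column x2 is ≤ 0, so increasing x2 is unbounded.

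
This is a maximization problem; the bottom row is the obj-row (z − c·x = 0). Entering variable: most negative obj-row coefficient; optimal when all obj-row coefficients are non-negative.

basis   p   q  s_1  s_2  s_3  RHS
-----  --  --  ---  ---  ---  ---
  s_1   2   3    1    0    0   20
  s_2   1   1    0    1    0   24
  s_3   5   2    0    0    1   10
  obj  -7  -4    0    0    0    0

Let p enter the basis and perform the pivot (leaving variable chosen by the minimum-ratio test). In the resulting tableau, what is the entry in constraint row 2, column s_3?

Ratio test on column p — row 1: 20/2 = 10; row 2: 24/1 = 24; row 3: 10/5 = 2. Minimum is 2 at row 3 (s_3 leaves); pivot element 5.
Divide row 3 by 5; eliminate column p from the other rows.
Row 2 update in column s_3: 0 − 1·(1/5) = -1/5.

-1/5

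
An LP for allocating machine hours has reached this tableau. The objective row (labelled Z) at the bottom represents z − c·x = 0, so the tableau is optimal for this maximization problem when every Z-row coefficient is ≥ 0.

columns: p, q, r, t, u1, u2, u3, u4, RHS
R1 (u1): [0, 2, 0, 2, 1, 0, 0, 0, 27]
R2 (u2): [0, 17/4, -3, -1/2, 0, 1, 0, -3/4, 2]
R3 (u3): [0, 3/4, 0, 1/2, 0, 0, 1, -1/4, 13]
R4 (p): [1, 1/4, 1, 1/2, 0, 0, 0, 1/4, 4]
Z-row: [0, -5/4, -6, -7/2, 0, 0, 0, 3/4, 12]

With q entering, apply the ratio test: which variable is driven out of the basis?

u2

Column q entries and ratios — u1: 27/2 = 27/2; u2: 2/(17/4) = 8/17; u3: 13/(3/4) = 52/3; p: 4/(1/4) = 16.
Smallest ratio is 8/17 in the row of u2, so u2 leaves.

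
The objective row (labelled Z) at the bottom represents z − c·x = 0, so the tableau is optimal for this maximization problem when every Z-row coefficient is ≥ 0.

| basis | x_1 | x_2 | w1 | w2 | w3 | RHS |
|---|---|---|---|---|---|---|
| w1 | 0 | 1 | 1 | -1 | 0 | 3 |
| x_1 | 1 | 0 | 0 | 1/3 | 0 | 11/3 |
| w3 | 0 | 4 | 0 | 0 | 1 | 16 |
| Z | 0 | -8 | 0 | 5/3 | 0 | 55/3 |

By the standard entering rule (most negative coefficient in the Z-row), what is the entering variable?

x_2

Negative Z-row entries: x_2: -8.
The most negative is -8 in column x_2, so x_2 enters.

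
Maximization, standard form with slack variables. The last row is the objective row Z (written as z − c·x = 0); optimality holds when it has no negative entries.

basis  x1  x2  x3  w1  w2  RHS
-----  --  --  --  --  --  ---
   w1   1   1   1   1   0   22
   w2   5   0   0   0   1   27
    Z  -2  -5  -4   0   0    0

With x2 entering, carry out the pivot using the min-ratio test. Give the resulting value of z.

110

Ratio test on column x2 — row 1: 22/1 = 22; row 2: entry 0 ≤ 0. Minimum is 22 at row 1 (w1 leaves); pivot element 1.
Pivot on row 1; the Z-row RHS becomes 0 − (-5)·22 = 110.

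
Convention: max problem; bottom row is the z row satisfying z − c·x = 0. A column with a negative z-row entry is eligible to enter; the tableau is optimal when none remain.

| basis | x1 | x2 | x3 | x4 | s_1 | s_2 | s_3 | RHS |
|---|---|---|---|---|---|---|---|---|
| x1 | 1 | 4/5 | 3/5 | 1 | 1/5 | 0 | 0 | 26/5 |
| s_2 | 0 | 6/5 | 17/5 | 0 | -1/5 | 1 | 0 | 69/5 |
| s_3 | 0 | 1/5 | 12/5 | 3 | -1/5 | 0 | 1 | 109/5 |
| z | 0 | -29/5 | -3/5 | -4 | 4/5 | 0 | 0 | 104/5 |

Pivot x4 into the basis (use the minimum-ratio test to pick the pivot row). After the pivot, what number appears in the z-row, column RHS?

208/5

Ratio test on column x4 — row 1: (26/5)/1 = 26/5; row 2: entry 0 ≤ 0; row 3: (109/5)/3 = 109/15. Minimum is 26/5 at row 1 (x1 leaves); pivot element 1.
Divide row 1 by 1; eliminate column x4 from the other rows.
z-row update in column RHS: 104/5 − (-4)·(26/5) = 208/5.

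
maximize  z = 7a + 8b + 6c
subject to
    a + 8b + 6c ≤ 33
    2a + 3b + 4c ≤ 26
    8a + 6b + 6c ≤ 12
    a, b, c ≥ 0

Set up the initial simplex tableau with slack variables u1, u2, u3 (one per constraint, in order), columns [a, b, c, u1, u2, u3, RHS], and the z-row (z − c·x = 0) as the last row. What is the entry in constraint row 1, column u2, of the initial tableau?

Slack u2 belongs to constraint 2; its column is the unit vector e_2, so the entry in row 1 is 0.

0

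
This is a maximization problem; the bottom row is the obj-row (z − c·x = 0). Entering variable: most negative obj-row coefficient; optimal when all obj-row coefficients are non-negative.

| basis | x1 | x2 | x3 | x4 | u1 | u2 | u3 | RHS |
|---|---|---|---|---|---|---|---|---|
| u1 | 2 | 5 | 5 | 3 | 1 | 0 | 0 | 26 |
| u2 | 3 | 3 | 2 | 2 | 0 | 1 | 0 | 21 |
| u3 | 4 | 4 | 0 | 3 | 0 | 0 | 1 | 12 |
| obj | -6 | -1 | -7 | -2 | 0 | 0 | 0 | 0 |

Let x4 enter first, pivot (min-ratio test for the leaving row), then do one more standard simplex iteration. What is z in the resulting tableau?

Ratio test on column x4 — row 1: 26/3 = 26/3; row 2: 21/2 = 21/2; row 3: 12/3 = 4. Minimum is 4 at row 3 (u3 leaves); pivot element 3.
Pivot on row 3; the obj-row RHS becomes 0 − (-2)·4 = 8.
Next entering variable (most negative obj-row entry -7): x3.
Ratio test on column x3 — row 1: 14/5 = 14/5; row 2: 13/2 = 13/2; row 3: entry 0 ≤ 0. Minimum is 14/5 at row 1 (u1 leaves); pivot element 5.
After the second pivot the obj-row RHS is 8 − (-7)·(14/5) = 138/5.

138/5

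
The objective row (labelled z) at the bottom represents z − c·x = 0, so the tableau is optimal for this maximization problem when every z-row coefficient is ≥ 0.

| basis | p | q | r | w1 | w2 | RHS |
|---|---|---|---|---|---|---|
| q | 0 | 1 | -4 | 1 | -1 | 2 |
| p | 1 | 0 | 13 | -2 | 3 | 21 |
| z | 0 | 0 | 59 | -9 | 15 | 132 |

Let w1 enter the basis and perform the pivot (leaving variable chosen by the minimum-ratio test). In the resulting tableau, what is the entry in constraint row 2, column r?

5

Ratio test on column w1 — row 1: 2/1 = 2; row 2: entry -2 ≤ 0. Minimum is 2 at row 1 (q leaves); pivot element 1.
Divide row 1 by 1; eliminate column w1 from the other rows.
Row 2 update in column r: 13 − (-2)·(-4) = 5.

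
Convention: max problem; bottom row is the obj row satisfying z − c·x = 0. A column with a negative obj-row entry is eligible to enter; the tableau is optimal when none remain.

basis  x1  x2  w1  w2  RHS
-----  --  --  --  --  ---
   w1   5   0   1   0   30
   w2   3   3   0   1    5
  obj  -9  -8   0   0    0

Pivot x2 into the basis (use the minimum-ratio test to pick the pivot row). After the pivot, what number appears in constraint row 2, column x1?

Ratio test on column x2 — row 1: entry 0 ≤ 0; row 2: 5/3 = 5/3. Minimum is 5/3 at row 2 (w2 leaves); pivot element 3.
Divide row 2 by 3; eliminate column x2 from the other rows.
In the new row 2, the x1 entry is the old entry divided by the pivot: 3/3 = 1.

1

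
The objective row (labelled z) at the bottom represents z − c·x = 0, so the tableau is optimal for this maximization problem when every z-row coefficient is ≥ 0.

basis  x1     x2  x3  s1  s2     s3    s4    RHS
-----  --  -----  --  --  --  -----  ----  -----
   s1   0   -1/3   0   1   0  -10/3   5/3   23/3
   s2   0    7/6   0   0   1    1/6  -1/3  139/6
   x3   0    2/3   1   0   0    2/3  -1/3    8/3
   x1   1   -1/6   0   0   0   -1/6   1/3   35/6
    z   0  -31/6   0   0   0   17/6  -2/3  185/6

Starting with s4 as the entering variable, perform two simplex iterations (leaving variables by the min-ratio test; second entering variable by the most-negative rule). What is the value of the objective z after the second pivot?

Ratio test on column s4 — row 1: (23/3)/(5/3) = 23/5; row 2: entry -1/3 ≤ 0; row 3: entry -1/3 ≤ 0; row 4: (35/6)/(1/3) = 35/2. Minimum is 23/5 at row 1 (s1 leaves); pivot element 5/3.
Pivot on row 1; the z-row RHS becomes 185/6 − (-2/3)·(23/5) = 339/10.
Next entering variable (most negative z-row entry -53/10): x2.
Ratio test on column x2 — row 1: entry -1/5 ≤ 0; row 2: (247/10)/(11/10) = 247/11; row 3: (21/5)/(3/5) = 7; row 4: entry -1/10 ≤ 0. Minimum is 7 at row 3 (x3 leaves); pivot element 3/5.
After the second pivot the z-row RHS is 339/10 − (-53/10)·7 = 71.

71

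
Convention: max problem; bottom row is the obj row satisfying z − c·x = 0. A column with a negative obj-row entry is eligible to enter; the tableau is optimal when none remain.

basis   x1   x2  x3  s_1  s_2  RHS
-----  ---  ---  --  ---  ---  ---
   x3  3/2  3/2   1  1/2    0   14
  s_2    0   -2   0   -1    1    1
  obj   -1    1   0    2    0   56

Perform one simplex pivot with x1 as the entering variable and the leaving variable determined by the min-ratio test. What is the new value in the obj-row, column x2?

2

Ratio test on column x1 — row 1: 14/(3/2) = 28/3; row 2: entry 0 ≤ 0. Minimum is 28/3 at row 1 (x3 leaves); pivot element 3/2.
Divide row 1 by 3/2; eliminate column x1 from the other rows.
obj-row update in column x2: 1 − (-1)·1 = 2.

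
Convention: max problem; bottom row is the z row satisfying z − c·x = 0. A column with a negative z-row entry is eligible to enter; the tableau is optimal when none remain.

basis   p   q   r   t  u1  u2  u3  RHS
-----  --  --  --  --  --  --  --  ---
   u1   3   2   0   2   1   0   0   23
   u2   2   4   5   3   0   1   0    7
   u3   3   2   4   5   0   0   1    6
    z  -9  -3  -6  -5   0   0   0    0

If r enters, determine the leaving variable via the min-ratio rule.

u2

Column r entries and ratios — u1: 0 ≤ 0, skip; u2: 7/5 = 7/5; u3: 6/4 = 3/2.
Smallest ratio is 7/5 in the row of u2, so u2 leaves.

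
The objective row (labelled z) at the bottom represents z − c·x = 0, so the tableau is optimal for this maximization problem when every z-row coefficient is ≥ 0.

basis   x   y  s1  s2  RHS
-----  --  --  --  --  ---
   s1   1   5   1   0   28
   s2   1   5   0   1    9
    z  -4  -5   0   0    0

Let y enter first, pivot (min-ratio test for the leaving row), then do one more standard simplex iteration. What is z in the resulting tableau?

36

Ratio test on column y — row 1: 28/5 = 28/5; row 2: 9/5 = 9/5. Minimum is 9/5 at row 2 (s2 leaves); pivot element 5.
Pivot on row 2; the z-row RHS becomes 0 − (-5)·(9/5) = 9.
Next entering variable (most negative z-row entry -3): x.
Ratio test on column x — row 1: entry 0 ≤ 0; row 2: (9/5)/(1/5) = 9. Minimum is 9 at row 2 (y leaves); pivot element 1/5.
After the second pivot the z-row RHS is 9 − (-3)·9 = 36.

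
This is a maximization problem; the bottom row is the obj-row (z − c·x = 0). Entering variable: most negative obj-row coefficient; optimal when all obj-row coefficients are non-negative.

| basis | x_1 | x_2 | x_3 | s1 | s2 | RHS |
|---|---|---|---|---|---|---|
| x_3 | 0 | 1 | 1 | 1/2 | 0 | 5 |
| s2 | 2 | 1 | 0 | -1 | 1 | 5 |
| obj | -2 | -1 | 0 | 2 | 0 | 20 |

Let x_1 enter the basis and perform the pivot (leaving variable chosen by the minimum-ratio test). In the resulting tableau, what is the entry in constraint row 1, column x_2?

Ratio test on column x_1 — row 1: entry 0 ≤ 0; row 2: 5/2 = 5/2. Minimum is 5/2 at row 2 (s2 leaves); pivot element 2.
Divide row 2 by 2; eliminate column x_1 from the other rows.
Row 1 update in column x_2: 1 − 0·(1/2) = 1.

1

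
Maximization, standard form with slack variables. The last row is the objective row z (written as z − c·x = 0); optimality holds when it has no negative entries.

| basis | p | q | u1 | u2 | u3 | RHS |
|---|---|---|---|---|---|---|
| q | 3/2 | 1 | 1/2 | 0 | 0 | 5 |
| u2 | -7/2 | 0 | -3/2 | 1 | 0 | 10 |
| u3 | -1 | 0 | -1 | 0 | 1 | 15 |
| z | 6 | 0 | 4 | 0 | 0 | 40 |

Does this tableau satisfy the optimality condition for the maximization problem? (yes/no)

yes

Every z-row coefficient is ≥ 0, so the tableau is optimal.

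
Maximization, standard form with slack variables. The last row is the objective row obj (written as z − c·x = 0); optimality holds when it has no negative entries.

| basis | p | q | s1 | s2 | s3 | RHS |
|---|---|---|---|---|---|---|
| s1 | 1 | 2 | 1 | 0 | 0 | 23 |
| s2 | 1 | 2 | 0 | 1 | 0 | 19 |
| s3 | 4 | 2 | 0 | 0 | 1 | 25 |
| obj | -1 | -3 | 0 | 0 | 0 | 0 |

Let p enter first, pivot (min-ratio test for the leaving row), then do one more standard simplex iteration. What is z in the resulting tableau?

55/2

Ratio test on column p — row 1: 23/1 = 23; row 2: 19/1 = 19; row 3: 25/4 = 25/4. Minimum is 25/4 at row 3 (s3 leaves); pivot element 4.
Pivot on row 3; the obj-row RHS becomes 0 − (-1)·(25/4) = 25/4.
Next entering variable (most negative obj-row entry -5/2): q.
Ratio test on column q — row 1: (67/4)/(3/2) = 67/6; row 2: (51/4)/(3/2) = 17/2; row 3: (25/4)/(1/2) = 25/2. Minimum is 17/2 at row 2 (s2 leaves); pivot element 3/2.
After the second pivot the obj-row RHS is 25/4 − (-5/2)·(17/2) = 55/2.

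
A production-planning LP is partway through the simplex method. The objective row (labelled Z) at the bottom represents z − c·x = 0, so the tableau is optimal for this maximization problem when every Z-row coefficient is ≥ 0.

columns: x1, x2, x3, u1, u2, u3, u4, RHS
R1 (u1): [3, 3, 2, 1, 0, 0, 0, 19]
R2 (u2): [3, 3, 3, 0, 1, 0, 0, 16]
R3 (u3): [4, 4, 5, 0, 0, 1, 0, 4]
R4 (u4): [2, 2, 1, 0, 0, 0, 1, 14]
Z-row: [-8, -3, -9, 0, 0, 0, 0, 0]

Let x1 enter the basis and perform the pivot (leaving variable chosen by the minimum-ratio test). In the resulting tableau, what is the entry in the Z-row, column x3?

1

Ratio test on column x1 — row 1: 19/3 = 19/3; row 2: 16/3 = 16/3; row 3: 4/4 = 1; row 4: 14/2 = 7. Minimum is 1 at row 3 (u3 leaves); pivot element 4.
Divide row 3 by 4; eliminate column x1 from the other rows.
Z-row update in column x3: -9 − (-8)·(5/4) = 1.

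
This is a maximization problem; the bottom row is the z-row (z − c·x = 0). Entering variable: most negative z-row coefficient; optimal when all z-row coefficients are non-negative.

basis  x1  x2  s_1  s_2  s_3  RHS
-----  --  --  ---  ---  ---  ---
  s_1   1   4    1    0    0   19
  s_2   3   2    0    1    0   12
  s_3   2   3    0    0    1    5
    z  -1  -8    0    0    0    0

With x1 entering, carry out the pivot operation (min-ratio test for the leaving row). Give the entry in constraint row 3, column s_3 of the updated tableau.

Ratio test on column x1 — row 1: 19/1 = 19; row 2: 12/3 = 4; row 3: 5/2 = 5/2. Minimum is 5/2 at row 3 (s_3 leaves); pivot element 2.
Divide row 3 by 2; eliminate column x1 from the other rows.
In the new row 3, the s_3 entry is the old entry divided by the pivot: 1/2 = 1/2.

1/2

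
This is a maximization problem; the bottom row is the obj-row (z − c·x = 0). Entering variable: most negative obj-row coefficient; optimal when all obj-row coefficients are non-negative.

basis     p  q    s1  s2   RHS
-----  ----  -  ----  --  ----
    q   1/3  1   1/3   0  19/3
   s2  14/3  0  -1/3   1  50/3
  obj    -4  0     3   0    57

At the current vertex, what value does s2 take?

s2 is basic (row 2); its value is the RHS of that row, 50/3.

50/3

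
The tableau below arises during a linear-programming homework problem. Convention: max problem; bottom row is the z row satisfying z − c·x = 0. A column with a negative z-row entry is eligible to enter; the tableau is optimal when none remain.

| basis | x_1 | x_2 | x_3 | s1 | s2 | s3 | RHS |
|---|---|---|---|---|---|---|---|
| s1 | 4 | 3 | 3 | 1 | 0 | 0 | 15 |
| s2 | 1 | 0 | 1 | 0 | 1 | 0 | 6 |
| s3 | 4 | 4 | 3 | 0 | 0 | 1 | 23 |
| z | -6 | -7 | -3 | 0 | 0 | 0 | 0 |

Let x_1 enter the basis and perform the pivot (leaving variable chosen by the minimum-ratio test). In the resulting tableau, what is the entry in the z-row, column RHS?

Ratio test on column x_1 — row 1: 15/4 = 15/4; row 2: 6/1 = 6; row 3: 23/4 = 23/4. Minimum is 15/4 at row 1 (s1 leaves); pivot element 4.
Divide row 1 by 4; eliminate column x_1 from the other rows.
z-row update in column RHS: 0 − (-6)·(15/4) = 45/2.

45/2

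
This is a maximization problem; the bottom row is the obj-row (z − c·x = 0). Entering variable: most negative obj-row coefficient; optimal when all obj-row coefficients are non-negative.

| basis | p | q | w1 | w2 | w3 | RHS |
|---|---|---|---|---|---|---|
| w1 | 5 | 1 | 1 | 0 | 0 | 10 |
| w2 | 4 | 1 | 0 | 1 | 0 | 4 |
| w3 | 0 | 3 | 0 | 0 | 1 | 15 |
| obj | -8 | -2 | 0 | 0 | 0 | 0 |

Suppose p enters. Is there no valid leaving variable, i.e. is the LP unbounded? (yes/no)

Column p has positive entries in row(s) 1, 2, so the ratio test bounds it — not unbounded.

no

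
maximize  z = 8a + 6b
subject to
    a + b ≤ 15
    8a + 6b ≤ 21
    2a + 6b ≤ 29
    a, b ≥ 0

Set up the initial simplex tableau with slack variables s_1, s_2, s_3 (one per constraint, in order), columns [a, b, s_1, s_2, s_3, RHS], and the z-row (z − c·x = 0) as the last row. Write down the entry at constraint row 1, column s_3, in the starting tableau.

0

Slack s_3 belongs to constraint 3; its column is the unit vector e_3, so the entry in row 1 is 0.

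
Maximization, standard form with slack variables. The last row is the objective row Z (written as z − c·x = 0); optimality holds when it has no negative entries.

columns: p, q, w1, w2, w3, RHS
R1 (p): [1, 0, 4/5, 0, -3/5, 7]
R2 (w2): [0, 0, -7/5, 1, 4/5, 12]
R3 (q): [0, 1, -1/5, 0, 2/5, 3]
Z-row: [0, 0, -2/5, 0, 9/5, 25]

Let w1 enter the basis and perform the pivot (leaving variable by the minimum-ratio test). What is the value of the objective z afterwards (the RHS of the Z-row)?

Ratio test on column w1 — row 1: 7/(4/5) = 35/4; row 2: entry -7/5 ≤ 0; row 3: entry -1/5 ≤ 0. Minimum is 35/4 at row 1 (p leaves); pivot element 4/5.
Pivot on row 1; the Z-row RHS becomes 25 − (-2/5)·(35/4) = 57/2.

57/2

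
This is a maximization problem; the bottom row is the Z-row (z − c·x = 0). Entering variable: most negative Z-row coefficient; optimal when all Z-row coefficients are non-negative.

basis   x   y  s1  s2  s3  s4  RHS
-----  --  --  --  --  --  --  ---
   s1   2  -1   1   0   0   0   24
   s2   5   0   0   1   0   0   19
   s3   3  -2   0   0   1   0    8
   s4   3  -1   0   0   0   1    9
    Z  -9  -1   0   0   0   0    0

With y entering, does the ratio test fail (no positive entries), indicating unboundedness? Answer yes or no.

Every constraint-row entry in column y is ≤ 0, so increasing y is unbounded.

yes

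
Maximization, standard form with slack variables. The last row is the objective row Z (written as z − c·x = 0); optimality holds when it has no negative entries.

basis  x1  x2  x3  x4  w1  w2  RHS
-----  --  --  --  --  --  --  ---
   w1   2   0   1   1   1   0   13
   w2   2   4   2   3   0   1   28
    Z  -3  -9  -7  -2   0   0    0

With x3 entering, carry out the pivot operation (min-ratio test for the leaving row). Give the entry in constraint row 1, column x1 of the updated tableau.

Ratio test on column x3 — row 1: 13/1 = 13; row 2: 28/2 = 14. Minimum is 13 at row 1 (w1 leaves); pivot element 1.
Divide row 1 by 1; eliminate column x3 from the other rows.
In the new row 1, the x1 entry is the old entry divided by the pivot: 2/1 = 2.

2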